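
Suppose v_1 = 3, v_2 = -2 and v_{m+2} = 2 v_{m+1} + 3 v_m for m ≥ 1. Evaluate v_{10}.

4918

v_3 = 2*(-2) + 3*3 = 5
v_4 = 2*5 + 3*(-2) = 4
v_5 = 2*4 + 3*5 = 23
v_6 = 2*23 + 3*4 = 58
v_7 = 2*58 + 3*23 = 185
v_8 = 2*185 + 3*58 = 544
v_9 = 2*544 + 3*185 = 1643
v_{10} = 2*1643 + 3*544 = 4918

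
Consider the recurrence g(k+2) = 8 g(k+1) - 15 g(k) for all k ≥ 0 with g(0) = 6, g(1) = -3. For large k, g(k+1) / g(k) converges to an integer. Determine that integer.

The characteristic equation is r^2 - 8r + 15 = 0, which factors as (r - 5)(r - 3) = 0.
So the roots are 5 and 3. Since |5| > |3| and the coefficient of 5^k is non-zero, the ratio tends to 5.

5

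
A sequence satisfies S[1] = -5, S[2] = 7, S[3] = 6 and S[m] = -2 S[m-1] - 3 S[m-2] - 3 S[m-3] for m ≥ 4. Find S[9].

87

S[4] = -2*6 - 3*7 - 3*(-5) = -18
S[5] = -2*(-18) - 3*6 - 3*7 = -3
S[6] = -2*(-3) - 3*(-18) - 3*6 = 42
S[7] = -2*42 - 3*(-3) - 3*(-18) = -21
S[8] = -2*(-21) - 3*42 - 3*(-3) = -75
S[9] = -2*(-75) - 3*(-21) - 3*42 = 87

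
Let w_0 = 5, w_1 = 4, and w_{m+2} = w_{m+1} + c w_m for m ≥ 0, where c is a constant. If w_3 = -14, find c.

-2

w_2 = 4 + 5c
w_3 = 4 + 9c
So 4 + 9c = -14, giving c = -2.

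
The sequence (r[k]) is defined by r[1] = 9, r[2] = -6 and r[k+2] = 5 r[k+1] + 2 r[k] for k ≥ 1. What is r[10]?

r[3] = 5·(-6) + 2·9 = -12
r[4] = 5·(-12) + 2·(-6) = -72
r[5] = 5·(-72) + 2·(-12) = -384
r[6] = 5·(-384) + 2·(-72) = -2064
r[7] = 5·(-2064) + 2·(-384) = -11088
r[8] = 5·(-11088) + 2·(-2064) = -59568
r[9] = 5·(-59568) + 2·(-11088) = -320016
r[10] = 5·(-320016) + 2·(-59568) = -1719216

-1719216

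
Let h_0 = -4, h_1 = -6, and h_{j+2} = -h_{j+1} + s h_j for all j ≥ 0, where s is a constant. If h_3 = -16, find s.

5

h_2 = 6 - 4s
h_3 = -6 - 2s
So -6 - 2s = -16, giving s = 5.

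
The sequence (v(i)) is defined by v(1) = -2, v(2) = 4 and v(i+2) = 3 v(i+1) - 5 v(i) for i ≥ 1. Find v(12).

v(3) = 3*4 - 5*(-2) = 22
v(4) = 3*22 - 5*4 = 46
v(5) = 3*46 - 5*22 = 28
v(6) = 3*28 - 5*46 = -146
v(7) = 3*(-146) - 5*28 = -578
v(8) = 3*(-578) - 5*(-146) = -1004
v(9) = 3*(-1004) - 5*(-578) = -122
v(10) = 3*(-122) - 5*(-1004) = 4654
v(11) = 3*4654 - 5*(-122) = 14572
v(12) = 3*14572 - 5*4654 = 20446

20446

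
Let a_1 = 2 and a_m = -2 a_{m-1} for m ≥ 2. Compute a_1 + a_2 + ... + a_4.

-10

a_2 = -2·2 = -4
a_3 = -2·(-4) = 8
a_4 = -2·8 = -16
Sum = 2 + (-4) + 8 + (-16) = -10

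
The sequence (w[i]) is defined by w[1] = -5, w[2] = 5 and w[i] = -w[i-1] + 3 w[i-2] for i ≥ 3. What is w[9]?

-2540

w[3] = -5 + 3*(-5) = -20
w[4] = -(-20) + 3*5 = 35
w[5] = -35 + 3*(-20) = -95
w[6] = -(-95) + 3*35 = 200
w[7] = -200 + 3*(-95) = -485
w[8] = -(-485) + 3*200 = 1085
w[9] = -1085 + 3*(-485) = -2540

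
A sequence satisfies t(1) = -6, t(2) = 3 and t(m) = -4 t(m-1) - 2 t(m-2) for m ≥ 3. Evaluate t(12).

t(3) = -4*3 - 2*(-6) = 0
t(4) = -4*0 - 2*3 = -6
t(5) = -4*(-6) - 2*0 = 24
t(6) = -4*24 - 2*(-6) = -84
t(7) = -4*(-84) - 2*24 = 288
t(8) = -4*288 - 2*(-84) = -984
t(9) = -4*(-984) - 2*288 = 3360
t(10) = -4*3360 - 2*(-984) = -11472
t(11) = -4*(-11472) - 2*3360 = 39168
t(12) = -4*39168 - 2*(-11472) = -133728

-133728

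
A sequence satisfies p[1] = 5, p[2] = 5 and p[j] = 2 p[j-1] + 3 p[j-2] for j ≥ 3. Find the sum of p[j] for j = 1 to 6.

p[3] = 2*5 + 3*5 = 25
p[4] = 2*25 + 3*5 = 65
p[5] = 2*65 + 3*25 = 205
p[6] = 2*205 + 3*65 = 605
Sum = 5 + 5 + 25 + 65 + 205 + 605 = 910

910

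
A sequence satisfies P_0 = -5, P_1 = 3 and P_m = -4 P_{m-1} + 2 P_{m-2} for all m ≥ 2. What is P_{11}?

P_2 = -4·3 + 2·(-5) = -22
P_3 = -4·(-22) + 2·3 = 94
P_4 = -4·94 + 2·(-22) = -420
P_5 = -4·(-420) + 2·94 = 1868
P_6 = -4·1868 + 2·(-420) = -8312
P_7 = -4·(-8312) + 2·1868 = 36984
P_8 = -4·36984 + 2·(-8312) = -164560
P_9 = -4·(-164560) + 2·36984 = 732208
P_{10} = -4·732208 + 2·(-164560) = -3257952
P_{11} = -4·(-3257952) + 2·732208 = 14496224

14496224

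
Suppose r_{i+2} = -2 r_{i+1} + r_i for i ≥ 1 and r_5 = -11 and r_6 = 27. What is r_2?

Rearranging, r_{i-2} = r_i + 2 r_{i-1}.
r_4 = 27 + 2·(-11) = 5
r_3 = -11 + 2·5 = -1
r_2 = 5 + 2·(-1) = 3

3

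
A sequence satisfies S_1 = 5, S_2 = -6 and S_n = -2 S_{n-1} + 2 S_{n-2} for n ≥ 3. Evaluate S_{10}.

S_3 = -2·(-6) + 2·5 = 22
S_4 = -2·22 + 2·(-6) = -56
S_5 = -2·(-56) + 2·22 = 156
S_6 = -2·156 + 2·(-56) = -424
S_7 = -2·(-424) + 2·156 = 1160
S_8 = -2·1160 + 2·(-424) = -3168
S_9 = -2·(-3168) + 2·1160 = 8656
S_{10} = -2·8656 + 2·(-3168) = -23648

-23648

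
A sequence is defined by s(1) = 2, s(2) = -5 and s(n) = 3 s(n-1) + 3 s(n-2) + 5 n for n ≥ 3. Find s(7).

s(3) = 3·(-5) + 3·2 + 15 = 6
s(4) = 3·6 + 3·(-5) + 20 = 23
s(5) = 3·23 + 3·6 + 25 = 112
s(6) = 3·112 + 3·23 + 30 = 435
s(7) = 3·435 + 3·112 + 35 = 1676

1676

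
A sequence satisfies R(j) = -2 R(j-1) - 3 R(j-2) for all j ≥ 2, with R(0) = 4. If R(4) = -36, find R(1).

Let R(1) = y.
R(2) = -12 - 2y
R(3) = 24 + y
R(4) = -12 + 4y
So -12 + 4y = -36, giving y = -6.

-6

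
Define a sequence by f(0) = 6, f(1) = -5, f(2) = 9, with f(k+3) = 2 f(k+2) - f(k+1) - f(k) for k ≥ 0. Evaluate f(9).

-197

f(3) = 2·9 - (-5) - 6 = 17
f(4) = 2·17 - 9 - (-5) = 30
f(5) = 2·30 - 17 - 9 = 34
f(6) = 2·34 - 30 - 17 = 21
f(7) = 2·21 - 34 - 30 = -22
f(8) = 2·(-22) - 21 - 34 = -99
f(9) = 2·(-99) - (-22) - 21 = -197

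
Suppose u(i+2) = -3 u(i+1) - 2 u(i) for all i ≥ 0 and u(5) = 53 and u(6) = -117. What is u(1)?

-7

Rearranging, u(i-2) = (u(i) + 3 u(i-1)) / -2.
u(4) = (-117 + 3(53)) / -2 = 42/-2 = -21
u(3) = (53 + 3(-21)) / -2 = -10/-2 = 5
u(2) = (-21 + 3(5)) / -2 = -6/-2 = 3
u(1) = (5 + 3(3)) / -2 = 14/-2 = -7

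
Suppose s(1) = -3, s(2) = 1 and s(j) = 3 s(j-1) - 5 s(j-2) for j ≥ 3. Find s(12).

25774

s(3) = 3*1 - 5*(-3) = 18
s(4) = 3*18 - 5*1 = 49
s(5) = 3*49 - 5*18 = 57
s(6) = 3*57 - 5*49 = -74
s(7) = 3*(-74) - 5*57 = -507
s(8) = 3*(-507) - 5*(-74) = -1151
s(9) = 3*(-1151) - 5*(-507) = -918
s(10) = 3*(-918) - 5*(-1151) = 3001
s(11) = 3*3001 - 5*(-918) = 13593
s(12) = 3*13593 - 5*3001 = 25774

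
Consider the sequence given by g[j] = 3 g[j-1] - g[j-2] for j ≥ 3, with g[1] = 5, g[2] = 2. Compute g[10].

g[3] = 3*2 - 5 = 1
g[4] = 3*1 - 2 = 1
g[5] = 3*1 - 1 = 2
g[6] = 3*2 - 1 = 5
g[7] = 3*5 - 2 = 13
g[8] = 3*13 - 5 = 34
g[9] = 3*34 - 13 = 89
g[10] = 3*89 - 34 = 233

233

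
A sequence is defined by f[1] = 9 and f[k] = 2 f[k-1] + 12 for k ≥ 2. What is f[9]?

f[2] = 2*9 + 12 = 30
f[3] = 2*30 + 12 = 72
f[4] = 2*72 + 12 = 156
f[5] = 2*156 + 12 = 324
f[6] = 2*324 + 12 = 660
f[7] = 2*660 + 12 = 1332
f[8] = 2*1332 + 12 = 2676
f[9] = 2*2676 + 12 = 5364

5364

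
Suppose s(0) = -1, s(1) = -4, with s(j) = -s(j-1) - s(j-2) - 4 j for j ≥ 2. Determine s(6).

s(2) = -(-4) - (-1) - 8 = -3
s(3) = -(-3) - (-4) - 12 = -5
s(4) = -(-5) - (-3) - 16 = -8
s(5) = -(-8) - (-5) - 20 = -7
s(6) = -(-7) - (-8) - 24 = -9

-9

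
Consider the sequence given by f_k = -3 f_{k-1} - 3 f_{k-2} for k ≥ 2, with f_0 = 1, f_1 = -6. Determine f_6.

-27

f_2 = -3·(-6) - 3·1 = 15
f_3 = -3·15 - 3·(-6) = -27
f_4 = -3·(-27) - 3·15 = 36
f_5 = -3·36 - 3·(-27) = -27
f_6 = -3·(-27) - 3·36 = -27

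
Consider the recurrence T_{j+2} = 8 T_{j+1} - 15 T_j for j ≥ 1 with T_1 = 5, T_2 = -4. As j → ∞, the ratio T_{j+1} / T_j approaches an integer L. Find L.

5

The characteristic equation is r^2 - 8r + 15 = 0, which factors as (r - 5)(r - 3) = 0.
So the roots are 5 and 3. Since |5| > |3| and the coefficient of 5^j is non-zero, the ratio tends to 5.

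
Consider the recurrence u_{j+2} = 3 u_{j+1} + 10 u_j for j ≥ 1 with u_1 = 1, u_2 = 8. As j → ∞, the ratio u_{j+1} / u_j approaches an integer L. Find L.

5

The characteristic equation is r^2 - 3r - 10 = 0, which factors as (r - 5)(r + 2) = 0.
So the roots are 5 and -2. Since |5| > |-2| and the coefficient of 5^j is non-zero, the ratio tends to 5.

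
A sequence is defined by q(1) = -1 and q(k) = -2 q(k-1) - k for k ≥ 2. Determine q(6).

12

q(2) = -2·(-1) - 2 = 0
q(3) = -2·0 - 3 = -3
q(4) = -2·(-3) - 4 = 2
q(5) = -2·2 - 5 = -9
q(6) = -2·(-9) - 6 = 12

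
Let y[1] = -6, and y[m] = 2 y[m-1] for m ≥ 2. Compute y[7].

-384

y[2] = 2(-6) = -12
y[3] = 2(-12) = -24
y[4] = 2(-24) = -48
y[5] = 2(-48) = -96
y[6] = 2(-96) = -192
y[7] = 2(-192) = -384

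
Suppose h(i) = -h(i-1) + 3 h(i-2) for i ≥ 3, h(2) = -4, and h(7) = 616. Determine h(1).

8

Let h(1) = z.
h(3) = 4 + 3z
h(4) = -16 - 3z
h(5) = 28 + 12z
h(6) = -76 - 21z
h(7) = 160 + 57z
So 160 + 57z = 616, giving z = 8.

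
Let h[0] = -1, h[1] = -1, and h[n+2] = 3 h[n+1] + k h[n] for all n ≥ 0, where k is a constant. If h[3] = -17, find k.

2

h[2] = -3 - k
h[3] = -9 - 4k
So -9 - 4k = -17, giving k = 2.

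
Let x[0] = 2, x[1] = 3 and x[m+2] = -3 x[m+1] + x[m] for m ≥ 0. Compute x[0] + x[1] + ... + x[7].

2189

x[2] = -3·3 + 2 = -7
x[3] = -3·(-7) + 3 = 24
x[4] = -3·24 + (-7) = -79
x[5] = -3·(-79) + 24 = 261
x[6] = -3·261 + (-79) = -862
x[7] = -3·(-862) + 261 = 2847
Sum = 2 + 3 + (-7) + 24 + (-79) + 261 + (-862) + 2847 = 2189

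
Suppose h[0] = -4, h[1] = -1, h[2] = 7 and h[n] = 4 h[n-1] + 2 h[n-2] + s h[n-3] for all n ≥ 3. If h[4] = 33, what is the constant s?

h[3] = 26 - 4s
h[4] = 118 - 17s
So 118 - 17s = 33, giving s = 5.

5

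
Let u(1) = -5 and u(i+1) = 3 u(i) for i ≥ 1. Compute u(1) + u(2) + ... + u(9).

u(2) = 3(-5) = -15
u(3) = 3(-15) = -45
u(4) = 3(-45) = -135
u(5) = 3(-135) = -405
u(6) = 3(-405) = -1215
u(7) = 3(-1215) = -3645
u(8) = 3(-3645) = -10935
u(9) = 3(-10935) = -32805
Sum = (-5) + (-15) + (-45) + (-135) + (-405) + (-1215) + (-3645) + (-10935) + (-32805) = -49205

-49205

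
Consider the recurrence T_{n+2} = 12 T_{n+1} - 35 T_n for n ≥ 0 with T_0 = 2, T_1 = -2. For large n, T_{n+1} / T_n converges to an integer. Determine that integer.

The characteristic equation is r^2 - 12r + 35 = 0, which factors as (r - 7)(r - 5) = 0.
So the roots are 7 and 5. Since |7| > |5| and the coefficient of 7^n is non-zero, the ratio tends to 7.

7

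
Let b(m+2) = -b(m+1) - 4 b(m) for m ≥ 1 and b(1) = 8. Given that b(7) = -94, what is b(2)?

Let b(2) = x.
b(3) = -32 - x
b(4) = 32 - 3x
b(5) = 96 + 7x
b(6) = -224 + 5x
b(7) = -160 - 33x
So -160 - 33x = -94, giving x = -2.

-2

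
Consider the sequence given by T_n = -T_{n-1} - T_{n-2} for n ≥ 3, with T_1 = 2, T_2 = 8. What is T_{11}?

8

T_3 = -8 - 2 = -10
T_4 = -(-10) - 8 = 2
T_5 = -2 - (-10) = 8
T_6 = -8 - 2 = -10
T_7 = -(-10) - 8 = 2
T_8 = -2 - (-10) = 8
T_9 = -8 - 2 = -10
T_{10} = -(-10) - 8 = 2
T_{11} = -2 - (-10) = 8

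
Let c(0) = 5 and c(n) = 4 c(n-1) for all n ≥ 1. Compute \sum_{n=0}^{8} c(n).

436905

c(1) = 4·5 = 20
c(2) = 4·20 = 80
c(3) = 4·80 = 320
c(4) = 4·320 = 1280
c(5) = 4·1280 = 5120
c(6) = 4·5120 = 20480
c(7) = 4·20480 = 81920
c(8) = 4·81920 = 327680
Sum = 5 + 20 + 80 + 320 + 1280 + 5120 + 20480 + 81920 + 327680 = 436905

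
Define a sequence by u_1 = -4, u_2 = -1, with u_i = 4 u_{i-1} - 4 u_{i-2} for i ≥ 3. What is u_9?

6144

u_3 = 4*(-1) - 4*(-4) = 12
u_4 = 4*12 - 4*(-1) = 52
u_5 = 4*52 - 4*12 = 160
u_6 = 4*160 - 4*52 = 432
u_7 = 4*432 - 4*160 = 1088
u_8 = 4*1088 - 4*432 = 2624
u_9 = 4*2624 - 4*1088 = 6144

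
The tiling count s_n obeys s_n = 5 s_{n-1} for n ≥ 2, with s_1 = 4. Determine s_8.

312500

s_2 = 5(4) = 20
s_3 = 5(20) = 100
s_4 = 5(100) = 500
s_5 = 5(500) = 2500
s_6 = 5(2500) = 12500
s_7 = 5(12500) = 62500
s_8 = 5(62500) = 312500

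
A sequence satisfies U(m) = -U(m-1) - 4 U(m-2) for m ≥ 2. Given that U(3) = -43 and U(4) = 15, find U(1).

9

Rearranging, U(m-2) = (U(m) + U(m-1)) / -4.
U(2) = (15 + (-43)) / -4 = -28/-4 = 7
U(1) = (-43 + 7) / -4 = -36/-4 = 9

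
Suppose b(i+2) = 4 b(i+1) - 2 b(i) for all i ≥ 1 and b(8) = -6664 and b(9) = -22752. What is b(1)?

-6

Rearranging, b(i-2) = (b(i) - 4 b(i-1)) / -2.
b(7) = (-22752 - 4(-6664)) / -2 = 3904/-2 = -1952
b(6) = (-6664 - 4(-1952)) / -2 = 1144/-2 = -572
b(5) = (-1952 - 4(-572)) / -2 = 336/-2 = -168
b(4) = (-572 - 4(-168)) / -2 = 100/-2 = -50
b(3) = (-168 - 4(-50)) / -2 = 32/-2 = -16
b(2) = (-50 - 4(-16)) / -2 = 14/-2 = -7
b(1) = (-16 - 4(-7)) / -2 = 12/-2 = -6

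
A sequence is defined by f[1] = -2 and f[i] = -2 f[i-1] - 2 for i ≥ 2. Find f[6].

f[2] = -2·(-2) - 2 = 2
f[3] = -2·2 - 2 = -6
f[4] = -2·(-6) - 2 = 10
f[5] = -2·10 - 2 = -22
f[6] = -2·(-22) - 2 = 42

42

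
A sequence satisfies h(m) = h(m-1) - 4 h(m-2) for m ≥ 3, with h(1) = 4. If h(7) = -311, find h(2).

Let h(2) = y.
h(3) = -16 + y
h(4) = -16 - 3y
h(5) = 48 - 7y
h(6) = 112 + 5y
h(7) = -80 + 33y
So -80 + 33y = -311, giving y = -7.

-7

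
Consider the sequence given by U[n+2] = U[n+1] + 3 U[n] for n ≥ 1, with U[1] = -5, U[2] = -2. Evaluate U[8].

-794

U[3] = (-2) + 3*(-5) = -17
U[4] = (-17) + 3*(-2) = -23
U[5] = (-23) + 3*(-17) = -74
U[6] = (-74) + 3*(-23) = -143
U[7] = (-143) + 3*(-74) = -365
U[8] = (-365) + 3*(-143) = -794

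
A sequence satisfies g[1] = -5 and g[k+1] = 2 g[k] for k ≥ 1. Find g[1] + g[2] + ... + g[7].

g[2] = 2*(-5) = -10
g[3] = 2*(-10) = -20
g[4] = 2*(-20) = -40
g[5] = 2*(-40) = -80
g[6] = 2*(-80) = -160
g[7] = 2*(-160) = -320
Sum = (-5) + (-10) + (-20) + (-40) + (-80) + (-160) + (-320) = -635

-635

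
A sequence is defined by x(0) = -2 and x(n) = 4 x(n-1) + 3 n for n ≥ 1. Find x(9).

-174773

x(1) = 4(-2) + 3 = -5
x(2) = 4(-5) + 6 = -14
x(3) = 4(-14) + 9 = -47
x(4) = 4(-47) + 12 = -176
x(5) = 4(-176) + 15 = -689
x(6) = 4(-689) + 18 = -2738
x(7) = 4(-2738) + 21 = -10931
x(8) = 4(-10931) + 24 = -43700
x(9) = 4(-43700) + 27 = -174773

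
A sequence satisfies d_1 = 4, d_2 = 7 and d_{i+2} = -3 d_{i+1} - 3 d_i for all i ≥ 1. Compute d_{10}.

d_3 = -3·7 - 3·4 = -33
d_4 = -3·(-33) - 3·7 = 78
d_5 = -3·78 - 3·(-33) = -135
d_6 = -3·(-135) - 3·78 = 171
d_7 = -3·171 - 3·(-135) = -108
d_8 = -3·(-108) - 3·171 = -189
d_9 = -3·(-189) - 3·(-108) = 891
d_{10} = -3·891 - 3·(-189) = -2106

-2106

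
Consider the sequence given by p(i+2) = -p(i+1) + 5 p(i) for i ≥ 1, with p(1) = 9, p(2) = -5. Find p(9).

17450

p(3) = -(-5) + 5·9 = 50
p(4) = -50 + 5·(-5) = -75
p(5) = -(-75) + 5·50 = 325
p(6) = -325 + 5·(-75) = -700
p(7) = -(-700) + 5·325 = 2325
p(8) = -2325 + 5·(-700) = -5825
p(9) = -(-5825) + 5·2325 = 17450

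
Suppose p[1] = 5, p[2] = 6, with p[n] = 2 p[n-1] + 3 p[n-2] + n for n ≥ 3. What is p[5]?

259

p[3] = 2·6 + 3·5 + 3 = 30
p[4] = 2·30 + 3·6 + 4 = 82
p[5] = 2·82 + 3·30 + 5 = 259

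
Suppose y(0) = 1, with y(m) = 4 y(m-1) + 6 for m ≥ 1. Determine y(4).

y(1) = 4(1) + 6 = 10
y(2) = 4(10) + 6 = 46
y(3) = 4(46) + 6 = 190
y(4) = 4(190) + 6 = 766

766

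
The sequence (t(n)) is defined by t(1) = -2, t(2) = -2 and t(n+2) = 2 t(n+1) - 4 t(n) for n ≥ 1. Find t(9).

256

t(3) = 2*(-2) - 4*(-2) = 4
t(4) = 2*4 - 4*(-2) = 16
t(5) = 2*16 - 4*4 = 16
t(6) = 2*16 - 4*16 = -32
t(7) = 2*(-32) - 4*16 = -128
t(8) = 2*(-128) - 4*(-32) = -128
t(9) = 2*(-128) - 4*(-128) = 256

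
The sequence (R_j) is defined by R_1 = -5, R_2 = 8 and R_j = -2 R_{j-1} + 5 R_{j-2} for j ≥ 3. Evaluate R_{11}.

-742481

R_3 = -2·8 + 5·(-5) = -41
R_4 = -2·(-41) + 5·8 = 122
R_5 = -2·122 + 5·(-41) = -449
R_6 = -2·(-449) + 5·122 = 1508
R_7 = -2·1508 + 5·(-449) = -5261
R_8 = -2·(-5261) + 5·1508 = 18062
R_9 = -2·18062 + 5·(-5261) = -62429
R_{10} = -2·(-62429) + 5·18062 = 215168
R_{11} = -2·215168 + 5·(-62429) = -742481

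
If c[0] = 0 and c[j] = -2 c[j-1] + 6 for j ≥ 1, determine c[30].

The fixed point is 6/(1 + 2) = 2, so c[j] - 2 = -2(c[j-1] - 2).
Hence c[j] = -2·(-2)^j + 2.
c[30] = -2·(-2)^{30} + 2 = -2·1073741824 + 2 = -2147483646.

-2147483646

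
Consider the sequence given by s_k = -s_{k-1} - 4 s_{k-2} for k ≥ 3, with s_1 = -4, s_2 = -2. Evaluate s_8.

-554

s_3 = -(-2) - 4(-4) = 18
s_4 = -18 - 4(-2) = -10
s_5 = -(-10) - 4(18) = -62
s_6 = -(-62) - 4(-10) = 102
s_7 = -102 - 4(-62) = 146
s_8 = -146 - 4(102) = -554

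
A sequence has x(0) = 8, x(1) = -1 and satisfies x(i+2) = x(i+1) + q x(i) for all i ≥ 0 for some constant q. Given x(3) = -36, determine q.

x(2) = -1 + 8q
x(3) = -1 + 7q
So -1 + 7q = -36, giving q = -5.

-5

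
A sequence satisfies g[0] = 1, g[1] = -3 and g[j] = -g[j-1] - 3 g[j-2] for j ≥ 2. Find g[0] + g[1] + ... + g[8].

g[2] = -(-3) - 3*1 = 0
g[3] = -0 - 3*(-3) = 9
g[4] = -9 - 3*0 = -9
g[5] = -(-9) - 3*9 = -18
g[6] = -(-18) - 3*(-9) = 45
g[7] = -45 - 3*(-18) = 9
g[8] = -9 - 3*45 = -144
Sum = 1 + (-3) + 0 + 9 + (-9) + (-18) + 45 + 9 + (-144) = -110

-110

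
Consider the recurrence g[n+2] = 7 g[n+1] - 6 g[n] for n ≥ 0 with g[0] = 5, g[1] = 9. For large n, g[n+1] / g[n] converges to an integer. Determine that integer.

6

The characteristic equation is r^2 - 7r + 6 = 0, which factors as (r - 6)(r - 1) = 0.
So the roots are 6 and 1. Since |6| > |1| and the coefficient of 6^n is non-zero, the ratio tends to 6.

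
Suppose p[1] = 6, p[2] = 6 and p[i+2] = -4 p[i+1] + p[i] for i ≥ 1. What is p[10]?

450150

p[3] = -4·6 + 6 = -18
p[4] = -4·(-18) + 6 = 78
p[5] = -4·78 + (-18) = -330
p[6] = -4·(-330) + 78 = 1398
p[7] = -4·1398 + (-330) = -5922
p[8] = -4·(-5922) + 1398 = 25086
p[9] = -4·25086 + (-5922) = -106266
p[10] = -4·(-106266) + 25086 = 450150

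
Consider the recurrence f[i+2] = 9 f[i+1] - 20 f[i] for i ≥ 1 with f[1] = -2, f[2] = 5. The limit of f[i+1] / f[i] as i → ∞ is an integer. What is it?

The characteristic equation is r^2 - 9r + 20 = 0, which factors as (r - 5)(r - 4) = 0.
So the roots are 5 and 4. Since |5| > |4| and the coefficient of 5^i is non-zero, the ratio tends to 5.

5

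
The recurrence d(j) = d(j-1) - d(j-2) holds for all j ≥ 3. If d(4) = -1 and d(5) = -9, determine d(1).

Rearranging, d(j-2) = -(d(j) - d(j-1)).
d(3) = -(-9 - (-1)) = 8
d(2) = -(-1 - 8) = 9
d(1) = -(8 - 9) = 1

1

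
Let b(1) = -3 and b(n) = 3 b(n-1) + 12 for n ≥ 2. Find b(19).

The fixed point is 12/(1 - 3) = -6, so b(n) + 6 = 3(b(n-1) + 6).
Hence b(n) = 3·3^{n-1} - 6.
b(19) = 3·3^{18} - 6 = 3·387420489 - 6 = 1162261461.

1162261461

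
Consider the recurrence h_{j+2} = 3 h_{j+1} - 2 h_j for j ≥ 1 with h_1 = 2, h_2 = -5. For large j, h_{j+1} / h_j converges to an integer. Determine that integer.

The characteristic equation is r^2 - 3r + 2 = 0, which factors as (r - 2)(r - 1) = 0.
So the roots are 2 and 1. Since |2| > |1| and the coefficient of 2^j is non-zero, the ratio tends to 2.

2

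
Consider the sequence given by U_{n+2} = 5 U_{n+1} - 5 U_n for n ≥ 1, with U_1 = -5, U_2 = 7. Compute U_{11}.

U_3 = 5*7 - 5*(-5) = 60
U_4 = 5*60 - 5*7 = 265
U_5 = 5*265 - 5*60 = 1025
U_6 = 5*1025 - 5*265 = 3800
U_7 = 5*3800 - 5*1025 = 13875
U_8 = 5*13875 - 5*3800 = 50375
U_9 = 5*50375 - 5*13875 = 182500
U_{10} = 5*182500 - 5*50375 = 660625
U_{11} = 5*660625 - 5*182500 = 2390625

2390625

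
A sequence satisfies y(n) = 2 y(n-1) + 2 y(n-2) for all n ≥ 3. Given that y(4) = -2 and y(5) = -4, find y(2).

Rearranging, y(n-2) = (y(n) - 2 y(n-1)) / 2.
y(3) = (-4 - 2*(-2)) / 2 = 0/2 = 0
y(2) = (-2 - 2*0) / 2 = -2/2 = -1

-1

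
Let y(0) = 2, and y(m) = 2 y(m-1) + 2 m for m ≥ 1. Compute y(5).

y(1) = 2·2 + 2 = 6
y(2) = 2·6 + 4 = 16
y(3) = 2·16 + 6 = 38
y(4) = 2·38 + 8 = 84
y(5) = 2·84 + 10 = 178

178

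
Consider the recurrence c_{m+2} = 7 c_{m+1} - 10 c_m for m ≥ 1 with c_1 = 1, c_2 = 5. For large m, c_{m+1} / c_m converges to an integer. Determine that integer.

5

The characteristic equation is r^2 - 7r + 10 = 0, which factors as (r - 5)(r - 2) = 0.
So the roots are 5 and 2. Since |5| > |2| and the coefficient of 5^m is non-zero, the ratio tends to 5.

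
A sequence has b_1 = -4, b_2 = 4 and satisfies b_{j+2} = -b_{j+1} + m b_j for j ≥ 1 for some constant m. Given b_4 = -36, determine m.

b_3 = -4 - 4m
b_4 = 4 + 8m
So 4 + 8m = -36, giving m = -5.

-5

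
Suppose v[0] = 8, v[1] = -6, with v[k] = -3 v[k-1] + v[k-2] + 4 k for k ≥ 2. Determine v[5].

v[2] = -3*(-6) + 8 + 8 = 34
v[3] = -3*34 + (-6) + 12 = -96
v[4] = -3*(-96) + 34 + 16 = 338
v[5] = -3*338 + (-96) + 20 = -1090

-1090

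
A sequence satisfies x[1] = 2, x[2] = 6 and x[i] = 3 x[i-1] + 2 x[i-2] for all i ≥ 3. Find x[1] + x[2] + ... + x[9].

62186

x[3] = 3*6 + 2*2 = 22
x[4] = 3*22 + 2*6 = 78
x[5] = 3*78 + 2*22 = 278
x[6] = 3*278 + 2*78 = 990
x[7] = 3*990 + 2*278 = 3526
x[8] = 3*3526 + 2*990 = 12558
x[9] = 3*12558 + 2*3526 = 44726
Sum = 2 + 6 + 22 + 78 + 278 + 990 + 3526 + 12558 + 44726 = 62186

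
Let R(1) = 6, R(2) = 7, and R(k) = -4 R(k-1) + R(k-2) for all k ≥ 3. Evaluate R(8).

30559

R(3) = -4·7 + 6 = -22
R(4) = -4·(-22) + 7 = 95
R(5) = -4·95 + (-22) = -402
R(6) = -4·(-402) + 95 = 1703
R(7) = -4·1703 + (-402) = -7214
R(8) = -4·(-7214) + 1703 = 30559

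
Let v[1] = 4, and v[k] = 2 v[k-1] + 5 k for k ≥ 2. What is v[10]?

9668

v[2] = 2·4 + 10 = 18
v[3] = 2·18 + 15 = 51
v[4] = 2·51 + 20 = 122
v[5] = 2·122 + 25 = 269
v[6] = 2·269 + 30 = 568
v[7] = 2·568 + 35 = 1171
v[8] = 2·1171 + 40 = 2382
v[9] = 2·2382 + 45 = 4809
v[10] = 2·4809 + 50 = 9668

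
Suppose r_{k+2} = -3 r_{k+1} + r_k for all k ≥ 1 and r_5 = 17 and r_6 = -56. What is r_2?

1

Rearranging, r_{k-2} = r_k + 3 r_{k-1}.
r_4 = -56 + 3·17 = -5
r_3 = 17 + 3·(-5) = 2
r_2 = -5 + 3·2 = 1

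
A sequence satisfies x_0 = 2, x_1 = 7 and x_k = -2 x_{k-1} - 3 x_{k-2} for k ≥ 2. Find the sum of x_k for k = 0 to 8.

-374

x_2 = -2·7 - 3·2 = -20
x_3 = -2·(-20) - 3·7 = 19
x_4 = -2·19 - 3·(-20) = 22
x_5 = -2·22 - 3·19 = -101
x_6 = -2·(-101) - 3·22 = 136
x_7 = -2·136 - 3·(-101) = 31
x_8 = -2·31 - 3·136 = -470
Sum = 2 + 7 + (-20) + 19 + 22 + (-101) + 136 + 31 + (-470) = -374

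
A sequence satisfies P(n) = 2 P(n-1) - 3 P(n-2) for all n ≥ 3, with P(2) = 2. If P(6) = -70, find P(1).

Let P(1) = x.
P(3) = 4 - 3x
P(4) = 2 - 6x
P(5) = -8 - 3x
P(6) = -22 + 12x
So -22 + 12x = -70, giving x = -4.

-4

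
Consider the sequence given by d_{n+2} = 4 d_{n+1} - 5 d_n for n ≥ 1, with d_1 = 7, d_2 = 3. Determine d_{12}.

89653

d_3 = 4*3 - 5*7 = -23
d_4 = 4*(-23) - 5*3 = -107
d_5 = 4*(-107) - 5*(-23) = -313
d_6 = 4*(-313) - 5*(-107) = -717
d_7 = 4*(-717) - 5*(-313) = -1303
d_8 = 4*(-1303) - 5*(-717) = -1627
d_9 = 4*(-1627) - 5*(-1303) = 7
d_{10} = 4*7 - 5*(-1627) = 8163
d_{11} = 4*8163 - 5*7 = 32617
d_{12} = 4*32617 - 5*8163 = 89653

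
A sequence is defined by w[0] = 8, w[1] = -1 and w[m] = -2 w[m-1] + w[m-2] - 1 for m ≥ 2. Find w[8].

1640

w[2] = -2(-1) + 8 - 1 = 9
w[3] = -2(9) + (-1) - 1 = -20
w[4] = -2(-20) + 9 - 1 = 48
w[5] = -2(48) + (-20) - 1 = -117
w[6] = -2(-117) + 48 - 1 = 281
w[7] = -2(281) + (-117) - 1 = -680
w[8] = -2(-680) + 281 - 1 = 1640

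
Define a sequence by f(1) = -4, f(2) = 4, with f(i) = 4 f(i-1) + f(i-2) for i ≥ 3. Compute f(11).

1271244

f(3) = 4(4) + (-4) = 12
f(4) = 4(12) + 4 = 52
f(5) = 4(52) + 12 = 220
f(6) = 4(220) + 52 = 932
f(7) = 4(932) + 220 = 3948
f(8) = 4(3948) + 932 = 16724
f(9) = 4(16724) + 3948 = 70844
f(10) = 4(70844) + 16724 = 300100
f(11) = 4(300100) + 70844 = 1271244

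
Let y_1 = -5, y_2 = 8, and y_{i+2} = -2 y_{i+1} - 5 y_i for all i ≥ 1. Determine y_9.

y_3 = -2·8 - 5·(-5) = 9
y_4 = -2·9 - 5·8 = -58
y_5 = -2·(-58) - 5·9 = 71
y_6 = -2·71 - 5·(-58) = 148
y_7 = -2·148 - 5·71 = -651
y_8 = -2·(-651) - 5·148 = 562
y_9 = -2·562 - 5·(-651) = 2131

2131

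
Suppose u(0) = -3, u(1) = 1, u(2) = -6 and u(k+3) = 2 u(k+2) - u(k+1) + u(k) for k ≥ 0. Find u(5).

u(3) = 2*(-6) - 1 + (-3) = -16
u(4) = 2*(-16) - (-6) + 1 = -25
u(5) = 2*(-25) - (-16) + (-6) = -40

-40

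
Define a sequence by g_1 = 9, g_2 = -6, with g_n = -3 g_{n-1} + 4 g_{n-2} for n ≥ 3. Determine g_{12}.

-12582906

g_3 = -3(-6) + 4(9) = 54
g_4 = -3(54) + 4(-6) = -186
g_5 = -3(-186) + 4(54) = 774
g_6 = -3(774) + 4(-186) = -3066
g_7 = -3(-3066) + 4(774) = 12294
g_8 = -3(12294) + 4(-3066) = -49146
g_9 = -3(-49146) + 4(12294) = 196614
g_{10} = -3(196614) + 4(-49146) = -786426
g_{11} = -3(-786426) + 4(196614) = 3145734
g_{12} = -3(3145734) + 4(-786426) = -12582906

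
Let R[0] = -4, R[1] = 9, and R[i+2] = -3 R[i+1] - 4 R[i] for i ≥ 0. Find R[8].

R[2] = -3(9) - 4(-4) = -11
R[3] = -3(-11) - 4(9) = -3
R[4] = -3(-3) - 4(-11) = 53
R[5] = -3(53) - 4(-3) = -147
R[6] = -3(-147) - 4(53) = 229
R[7] = -3(229) - 4(-147) = -99
R[8] = -3(-99) - 4(229) = -619

-619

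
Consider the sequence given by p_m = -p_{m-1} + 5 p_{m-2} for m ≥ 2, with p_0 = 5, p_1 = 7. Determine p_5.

12

p_2 = -7 + 5*5 = 18
p_3 = -18 + 5*7 = 17
p_4 = -17 + 5*18 = 73
p_5 = -73 + 5*17 = 12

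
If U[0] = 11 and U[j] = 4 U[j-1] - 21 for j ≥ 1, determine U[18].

The fixed point is -21/(1 - 4) = 7, so U[j] - 7 = 4(U[j-1] - 7).
Hence U[j] = 4·4^j + 7.
U[18] = 4·4^{18} + 7 = 4·68719476736 + 7 = 274877906951.

274877906951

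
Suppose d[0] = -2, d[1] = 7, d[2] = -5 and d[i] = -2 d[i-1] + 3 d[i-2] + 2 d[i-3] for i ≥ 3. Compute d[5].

181

d[3] = -2·(-5) + 3·7 + 2·(-2) = 27
d[4] = -2·27 + 3·(-5) + 2·7 = -55
d[5] = -2·(-55) + 3·27 + 2·(-5) = 181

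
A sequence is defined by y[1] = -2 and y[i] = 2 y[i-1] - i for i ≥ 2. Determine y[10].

y[2] = 2*(-2) - 2 = -6
y[3] = 2*(-6) - 3 = -15
y[4] = 2*(-15) - 4 = -34
y[5] = 2*(-34) - 5 = -73
y[6] = 2*(-73) - 6 = -152
y[7] = 2*(-152) - 7 = -311
y[8] = 2*(-311) - 8 = -630
y[9] = 2*(-630) - 9 = -1269
y[10] = 2*(-1269) - 10 = -2548

-2548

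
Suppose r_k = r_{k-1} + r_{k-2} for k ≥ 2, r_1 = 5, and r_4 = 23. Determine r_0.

Let r_0 = v.
r_2 = 5 + v
r_3 = 10 + v
r_4 = 15 + 2v
So 15 + 2v = 23, giving v = 4.

4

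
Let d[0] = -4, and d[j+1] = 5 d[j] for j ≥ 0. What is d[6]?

-62500

d[1] = 5*(-4) = -20
d[2] = 5*(-20) = -100
d[3] = 5*(-100) = -500
d[4] = 5*(-500) = -2500
d[5] = 5*(-2500) = -12500
d[6] = 5*(-12500) = -62500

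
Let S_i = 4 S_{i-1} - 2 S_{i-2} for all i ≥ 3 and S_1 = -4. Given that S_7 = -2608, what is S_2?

Let S_2 = v.
S_3 = 8 + 4v
S_4 = 32 + 14v
S_5 = 112 + 48v
S_6 = 384 + 164v
S_7 = 1312 + 560v
So 1312 + 560v = -2608, giving v = -7.

-7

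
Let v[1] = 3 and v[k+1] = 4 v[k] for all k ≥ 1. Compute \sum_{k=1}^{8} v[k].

v[2] = 4*3 = 12
v[3] = 4*12 = 48
v[4] = 4*48 = 192
v[5] = 4*192 = 768
v[6] = 4*768 = 3072
v[7] = 4*3072 = 12288
v[8] = 4*12288 = 49152
Sum = 3 + 12 + 48 + 192 + 768 + 3072 + 12288 + 49152 = 65535

65535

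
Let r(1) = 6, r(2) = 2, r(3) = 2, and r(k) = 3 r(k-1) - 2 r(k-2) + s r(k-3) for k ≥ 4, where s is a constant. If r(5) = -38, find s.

r(4) = 2 + 6s
r(5) = 2 + 20s
So 2 + 20s = -38, giving s = -2.

-2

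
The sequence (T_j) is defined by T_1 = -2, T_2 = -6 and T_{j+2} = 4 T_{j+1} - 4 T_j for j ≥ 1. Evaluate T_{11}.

T_3 = 4(-6) - 4(-2) = -16
T_4 = 4(-16) - 4(-6) = -40
T_5 = 4(-40) - 4(-16) = -96
T_6 = 4(-96) - 4(-40) = -224
T_7 = 4(-224) - 4(-96) = -512
T_8 = 4(-512) - 4(-224) = -1152
T_9 = 4(-1152) - 4(-512) = -2560
T_{10} = 4(-2560) - 4(-1152) = -5632
T_{11} = 4(-5632) - 4(-2560) = -12288

-12288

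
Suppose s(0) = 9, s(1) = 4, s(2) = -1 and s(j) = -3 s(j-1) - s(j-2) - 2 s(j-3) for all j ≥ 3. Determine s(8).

s(3) = -3·(-1) - 4 - 2·9 = -19
s(4) = -3·(-19) - (-1) - 2·4 = 50
s(5) = -3·50 - (-19) - 2·(-1) = -129
s(6) = -3·(-129) - 50 - 2·(-19) = 375
s(7) = -3·375 - (-129) - 2·50 = -1096
s(8) = -3·(-1096) - 375 - 2·(-129) = 3171

3171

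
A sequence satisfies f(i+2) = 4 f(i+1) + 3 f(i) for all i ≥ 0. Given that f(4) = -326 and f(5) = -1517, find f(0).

2

Rearranging, f(i-2) = (f(i) - 4 f(i-1)) / 3.
f(3) = (-1517 - 4*(-326)) / 3 = -213/3 = -71
f(2) = (-326 - 4*(-71)) / 3 = -42/3 = -14
f(1) = (-71 - 4*(-14)) / 3 = -15/3 = -5
f(0) = (-14 - 4*(-5)) / 3 = 6/3 = 2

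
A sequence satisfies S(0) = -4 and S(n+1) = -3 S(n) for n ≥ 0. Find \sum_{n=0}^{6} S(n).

-2188

S(1) = -3*(-4) = 12
S(2) = -3*12 = -36
S(3) = -3*(-36) = 108
S(4) = -3*108 = -324
S(5) = -3*(-324) = 972
S(6) = -3*972 = -2916
Sum = (-4) + 12 + (-36) + 108 + (-324) + 972 + (-2916) = -2188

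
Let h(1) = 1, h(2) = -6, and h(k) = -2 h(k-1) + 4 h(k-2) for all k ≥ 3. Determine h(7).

h(3) = -2·(-6) + 4·1 = 16
h(4) = -2·16 + 4·(-6) = -56
h(5) = -2·(-56) + 4·16 = 176
h(6) = -2·176 + 4·(-56) = -576
h(7) = -2·(-576) + 4·176 = 1856

1856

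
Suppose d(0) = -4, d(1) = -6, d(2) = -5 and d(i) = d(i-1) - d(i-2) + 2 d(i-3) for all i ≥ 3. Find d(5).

d(3) = (-5) - (-6) + 2·(-4) = -7
d(4) = (-7) - (-5) + 2·(-6) = -14
d(5) = (-14) - (-7) + 2·(-5) = -17

-17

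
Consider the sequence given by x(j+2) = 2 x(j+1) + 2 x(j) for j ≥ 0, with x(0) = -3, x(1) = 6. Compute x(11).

x(2) = 2(6) + 2(-3) = 6
x(3) = 2(6) + 2(6) = 24
x(4) = 2(24) + 2(6) = 60
x(5) = 2(60) + 2(24) = 168
x(6) = 2(168) + 2(60) = 456
x(7) = 2(456) + 2(168) = 1248
x(8) = 2(1248) + 2(456) = 3408
x(9) = 2(3408) + 2(1248) = 9312
x(10) = 2(9312) + 2(3408) = 25440
x(11) = 2(25440) + 2(9312) = 69504

69504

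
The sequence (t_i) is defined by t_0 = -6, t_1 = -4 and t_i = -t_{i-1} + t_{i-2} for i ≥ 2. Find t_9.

-10

t_2 = -(-4) + (-6) = -2
t_3 = -(-2) + (-4) = -2
t_4 = -(-2) + (-2) = 0
t_5 = -0 + (-2) = -2
t_6 = -(-2) + 0 = 2
t_7 = -2 + (-2) = -4
t_8 = -(-4) + 2 = 6
t_9 = -6 + (-4) = -10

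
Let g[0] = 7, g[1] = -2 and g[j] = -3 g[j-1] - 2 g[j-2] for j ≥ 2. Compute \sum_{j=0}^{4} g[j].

g[2] = -3*(-2) - 2*7 = -8
g[3] = -3*(-8) - 2*(-2) = 28
g[4] = -3*28 - 2*(-8) = -68
Sum = 7 + (-2) + (-8) + 28 + (-68) = -43

-43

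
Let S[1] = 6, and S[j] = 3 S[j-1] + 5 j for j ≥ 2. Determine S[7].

8909

S[2] = 3*6 + 10 = 28
S[3] = 3*28 + 15 = 99
S[4] = 3*99 + 20 = 317
S[5] = 3*317 + 25 = 976
S[6] = 3*976 + 30 = 2958
S[7] = 3*2958 + 35 = 8909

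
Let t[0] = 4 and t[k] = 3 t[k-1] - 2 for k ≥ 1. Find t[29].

The fixed point is -2/(1 - 3) = 1, so t[k] - 1 = 3(t[k-1] - 1).
Hence t[k] = 3·3^k + 1.
t[29] = 3·3^{29} + 1 = 3·68630377364883 + 1 = 205891132094650.

205891132094650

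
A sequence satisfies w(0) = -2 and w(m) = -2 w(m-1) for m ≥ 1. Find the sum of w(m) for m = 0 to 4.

-22

w(1) = -2·(-2) = 4
w(2) = -2·4 = -8
w(3) = -2·(-8) = 16
w(4) = -2·16 = -32
Sum = (-2) + 4 + (-8) + 16 + (-32) = -22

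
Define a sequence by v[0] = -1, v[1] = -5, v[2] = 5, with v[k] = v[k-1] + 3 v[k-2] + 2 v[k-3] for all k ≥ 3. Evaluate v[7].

-191

v[3] = 5 + 3·(-5) + 2·(-1) = -12
v[4] = (-12) + 3·5 + 2·(-5) = -7
v[5] = (-7) + 3·(-12) + 2·5 = -33
v[6] = (-33) + 3·(-7) + 2·(-12) = -78
v[7] = (-78) + 3·(-33) + 2·(-7) = -191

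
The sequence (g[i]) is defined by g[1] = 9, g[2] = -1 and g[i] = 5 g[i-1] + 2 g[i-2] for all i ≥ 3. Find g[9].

283909

g[3] = 5(-1) + 2(9) = 13
g[4] = 5(13) + 2(-1) = 63
g[5] = 5(63) + 2(13) = 341
g[6] = 5(341) + 2(63) = 1831
g[7] = 5(1831) + 2(341) = 9837
g[8] = 5(9837) + 2(1831) = 52847
g[9] = 5(52847) + 2(9837) = 283909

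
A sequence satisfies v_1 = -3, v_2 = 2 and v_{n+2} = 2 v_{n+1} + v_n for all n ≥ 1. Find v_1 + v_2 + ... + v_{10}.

v_3 = 2·2 + (-3) = 1
v_4 = 2·1 + 2 = 4
v_5 = 2·4 + 1 = 9
v_6 = 2·9 + 4 = 22
v_7 = 2·22 + 9 = 53
v_8 = 2·53 + 22 = 128
v_9 = 2·128 + 53 = 309
v_{10} = 2·309 + 128 = 746
Sum = (-3) + 2 + 1 + 4 + 9 + 22 + 53 + 128 + 309 + 746 = 1271

1271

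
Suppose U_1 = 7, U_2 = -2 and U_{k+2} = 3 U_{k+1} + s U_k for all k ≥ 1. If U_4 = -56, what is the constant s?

U_3 = -6 + 7s
U_4 = -18 + 19s
So -18 + 19s = -56, giving s = -2.

-2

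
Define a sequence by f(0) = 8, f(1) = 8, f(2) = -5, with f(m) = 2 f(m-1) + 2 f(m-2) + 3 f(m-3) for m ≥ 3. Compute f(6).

624

f(3) = 2·(-5) + 2·8 + 3·8 = 30
f(4) = 2·30 + 2·(-5) + 3·8 = 74
f(5) = 2·74 + 2·30 + 3·(-5) = 193
f(6) = 2·193 + 2·74 + 3·30 = 624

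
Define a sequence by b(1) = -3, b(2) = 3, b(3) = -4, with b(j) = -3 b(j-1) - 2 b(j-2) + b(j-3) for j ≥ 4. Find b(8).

b(4) = -3(-4) - 2(3) + (-3) = 3
b(5) = -3(3) - 2(-4) + 3 = 2
b(6) = -3(2) - 2(3) + (-4) = -16
b(7) = -3(-16) - 2(2) + 3 = 47
b(8) = -3(47) - 2(-16) + 2 = -107

-107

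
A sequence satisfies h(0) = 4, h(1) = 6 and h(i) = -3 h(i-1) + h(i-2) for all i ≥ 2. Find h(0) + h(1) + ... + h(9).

h(2) = -3·6 + 4 = -14
h(3) = -3·(-14) + 6 = 48
h(4) = -3·48 + (-14) = -158
h(5) = -3·(-158) + 48 = 522
h(6) = -3·522 + (-158) = -1724
h(7) = -3·(-1724) + 522 = 5694
h(8) = -3·5694 + (-1724) = -18806
h(9) = -3·(-18806) + 5694 = 62112
Sum = 4 + 6 + (-14) + 48 + (-158) + 522 + (-1724) + 5694 + (-18806) + 62112 = 47684

47684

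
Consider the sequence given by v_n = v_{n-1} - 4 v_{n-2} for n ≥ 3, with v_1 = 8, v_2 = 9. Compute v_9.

v_3 = 9 - 4*8 = -23
v_4 = (-23) - 4*9 = -59
v_5 = (-59) - 4*(-23) = 33
v_6 = 33 - 4*(-59) = 269
v_7 = 269 - 4*33 = 137
v_8 = 137 - 4*269 = -939
v_9 = (-939) - 4*137 = -1487

-1487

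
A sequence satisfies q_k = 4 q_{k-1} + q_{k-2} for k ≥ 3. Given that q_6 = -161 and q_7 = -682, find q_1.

2

Rearranging, q_{k-2} = q_k - 4 q_{k-1}.
q_5 = -682 - 4(-161) = -38
q_4 = -161 - 4(-38) = -9
q_3 = -38 - 4(-9) = -2
q_2 = -9 - 4(-2) = -1
q_1 = -2 - 4(-1) = 2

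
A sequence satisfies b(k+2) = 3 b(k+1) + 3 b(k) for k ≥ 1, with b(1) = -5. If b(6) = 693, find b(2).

8

Let b(2) = y.
b(3) = -15 + 3y
b(4) = -45 + 12y
b(5) = -180 + 45y
b(6) = -675 + 171y
So -675 + 171y = 693, giving y = 8.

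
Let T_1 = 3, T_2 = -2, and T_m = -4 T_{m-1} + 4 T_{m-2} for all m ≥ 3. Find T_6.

T_3 = -4*(-2) + 4*3 = 20
T_4 = -4*20 + 4*(-2) = -88
T_5 = -4*(-88) + 4*20 = 432
T_6 = -4*432 + 4*(-88) = -2080

-2080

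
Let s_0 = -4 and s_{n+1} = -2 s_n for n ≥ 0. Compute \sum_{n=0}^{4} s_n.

-44

s_1 = -2·(-4) = 8
s_2 = -2·8 = -16
s_3 = -2·(-16) = 32
s_4 = -2·32 = -64
Sum = (-4) + 8 + (-16) + 32 + (-64) = -44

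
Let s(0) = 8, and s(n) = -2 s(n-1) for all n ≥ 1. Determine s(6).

512

s(1) = -2*8 = -16
s(2) = -2*(-16) = 32
s(3) = -2*32 = -64
s(4) = -2*(-64) = 128
s(5) = -2*128 = -256
s(6) = -2*(-256) = 512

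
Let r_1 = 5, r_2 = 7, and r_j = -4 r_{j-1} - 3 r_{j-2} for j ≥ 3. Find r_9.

-39355

r_3 = -4·7 - 3·5 = -43
r_4 = -4·(-43) - 3·7 = 151
r_5 = -4·151 - 3·(-43) = -475
r_6 = -4·(-475) - 3·151 = 1447
r_7 = -4·1447 - 3·(-475) = -4363
r_8 = -4·(-4363) - 3·1447 = 13111
r_9 = -4·13111 - 3·(-4363) = -39355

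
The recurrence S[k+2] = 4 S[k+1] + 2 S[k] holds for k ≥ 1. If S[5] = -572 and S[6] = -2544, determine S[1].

-7

Rearranging, S[k-2] = (S[k] - 4 S[k-1]) / 2.
S[4] = (-2544 - 4*(-572)) / 2 = -256/2 = -128
S[3] = (-572 - 4*(-128)) / 2 = -60/2 = -30
S[2] = (-128 - 4*(-30)) / 2 = -8/2 = -4
S[1] = (-30 - 4*(-4)) / 2 = -14/2 = -7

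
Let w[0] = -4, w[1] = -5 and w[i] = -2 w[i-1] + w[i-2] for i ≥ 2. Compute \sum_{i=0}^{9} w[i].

w[2] = -2(-5) + (-4) = 6
w[3] = -2(6) + (-5) = -17
w[4] = -2(-17) + 6 = 40
w[5] = -2(40) + (-17) = -97
w[6] = -2(-97) + 40 = 234
w[7] = -2(234) + (-97) = -565
w[8] = -2(-565) + 234 = 1364
w[9] = -2(1364) + (-565) = -3293
Sum = (-4) + (-5) + 6 + (-17) + 40 + (-97) + 234 + (-565) + 1364 + (-3293) = -2337

-2337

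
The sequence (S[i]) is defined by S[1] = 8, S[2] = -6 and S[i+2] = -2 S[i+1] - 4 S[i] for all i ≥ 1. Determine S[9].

-1280

S[3] = -2·(-6) - 4·8 = -20
S[4] = -2·(-20) - 4·(-6) = 64
S[5] = -2·64 - 4·(-20) = -48
S[6] = -2·(-48) - 4·64 = -160
S[7] = -2·(-160) - 4·(-48) = 512
S[8] = -2·512 - 4·(-160) = -384
S[9] = -2·(-384) - 4·512 = -1280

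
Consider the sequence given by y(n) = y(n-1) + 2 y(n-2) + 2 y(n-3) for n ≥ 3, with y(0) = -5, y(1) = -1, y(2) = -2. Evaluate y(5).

-52

y(3) = (-2) + 2·(-1) + 2·(-5) = -14
y(4) = (-14) + 2·(-2) + 2·(-1) = -20
y(5) = (-20) + 2·(-14) + 2·(-2) = -52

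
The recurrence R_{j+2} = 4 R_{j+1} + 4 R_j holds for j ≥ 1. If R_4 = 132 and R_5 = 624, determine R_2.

9

Rearranging, R_{j-2} = (R_j - 4 R_{j-1}) / 4.
R_3 = (624 - 4(132)) / 4 = 96/4 = 24
R_2 = (132 - 4(24)) / 4 = 36/4 = 9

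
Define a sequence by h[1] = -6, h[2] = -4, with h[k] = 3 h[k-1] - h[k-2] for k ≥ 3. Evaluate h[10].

-4414

h[3] = 3·(-4) - (-6) = -6
h[4] = 3·(-6) - (-4) = -14
h[5] = 3·(-14) - (-6) = -36
h[6] = 3·(-36) - (-14) = -94
h[7] = 3·(-94) - (-36) = -246
h[8] = 3·(-246) - (-94) = -644
h[9] = 3·(-644) - (-246) = -1686
h[10] = 3·(-1686) - (-644) = -4414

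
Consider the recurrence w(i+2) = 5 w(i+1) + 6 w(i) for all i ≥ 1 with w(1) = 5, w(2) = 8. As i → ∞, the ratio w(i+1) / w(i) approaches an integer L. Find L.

The characteristic equation is r^2 - 5r - 6 = 0, which factors as (r - 6)(r + 1) = 0.
So the roots are 6 and -1. Since |6| > |-1| and the coefficient of 6^i is non-zero, the ratio tends to 6.

6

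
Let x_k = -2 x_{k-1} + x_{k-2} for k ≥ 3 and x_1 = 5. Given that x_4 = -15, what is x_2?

-1

Let x_2 = z.
x_3 = 5 - 2z
x_4 = -10 + 5z
So -10 + 5z = -15, giving z = -1.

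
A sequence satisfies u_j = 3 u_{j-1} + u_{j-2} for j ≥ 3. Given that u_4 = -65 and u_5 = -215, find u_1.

-5

Rearranging, u_{j-2} = u_j - 3 u_{j-1}.
u_3 = -215 - 3(-65) = -20
u_2 = -65 - 3(-20) = -5
u_1 = -20 - 3(-5) = -5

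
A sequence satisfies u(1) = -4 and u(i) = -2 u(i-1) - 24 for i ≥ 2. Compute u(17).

The fixed point is -24/(1 + 2) = -8, so u(i) + 8 = -2(u(i-1) + 8).
Hence u(i) = 4·(-2)^{i-1} - 8.
u(17) = 4·(-2)^{16} - 8 = 4·65536 - 8 = 262136.

262136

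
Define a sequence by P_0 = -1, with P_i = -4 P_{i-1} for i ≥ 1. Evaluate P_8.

-65536

P_1 = -4(-1) = 4
P_2 = -4(4) = -16
P_3 = -4(-16) = 64
P_4 = -4(64) = -256
P_5 = -4(-256) = 1024
P_6 = -4(1024) = -4096
P_7 = -4(-4096) = 16384
P_8 = -4(16384) = -65536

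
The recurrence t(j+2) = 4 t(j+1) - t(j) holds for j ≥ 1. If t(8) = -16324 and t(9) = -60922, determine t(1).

Rearranging, t(j-2) = -(t(j) - 4 t(j-1)).
t(7) = -(-60922 - 4*(-16324)) = -4374
t(6) = -(-16324 - 4*(-4374)) = -1172
t(5) = -(-4374 - 4*(-1172)) = -314
t(4) = -(-1172 - 4*(-314)) = -84
t(3) = -(-314 - 4*(-84)) = -22
t(2) = -(-84 - 4*(-22)) = -4
t(1) = -(-22 - 4*(-4)) = 6

6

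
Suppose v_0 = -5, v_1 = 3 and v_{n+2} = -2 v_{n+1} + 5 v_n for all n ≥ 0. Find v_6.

v_2 = -2*3 + 5*(-5) = -31
v_3 = -2*(-31) + 5*3 = 77
v_4 = -2*77 + 5*(-31) = -309
v_5 = -2*(-309) + 5*77 = 1003
v_6 = -2*1003 + 5*(-309) = -3551

-3551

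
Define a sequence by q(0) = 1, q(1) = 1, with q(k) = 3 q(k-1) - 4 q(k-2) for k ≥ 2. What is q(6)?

q(2) = 3(1) - 4(1) = -1
q(3) = 3(-1) - 4(1) = -7
q(4) = 3(-7) - 4(-1) = -17
q(5) = 3(-17) - 4(-7) = -23
q(6) = 3(-23) - 4(-17) = -1

-1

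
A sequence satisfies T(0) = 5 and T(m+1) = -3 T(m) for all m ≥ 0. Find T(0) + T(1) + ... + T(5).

T(1) = -3*5 = -15
T(2) = -3*(-15) = 45
T(3) = -3*45 = -135
T(4) = -3*(-135) = 405
T(5) = -3*405 = -1215
Sum = 5 + (-15) + 45 + (-135) + 405 + (-1215) = -910

-910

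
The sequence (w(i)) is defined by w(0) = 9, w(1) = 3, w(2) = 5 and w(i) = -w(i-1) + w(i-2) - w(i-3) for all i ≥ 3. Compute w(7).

w(3) = -5 + 3 - 9 = -11
w(4) = -(-11) + 5 - 3 = 13
w(5) = -13 + (-11) - 5 = -29
w(6) = -(-29) + 13 - (-11) = 53
w(7) = -53 + (-29) - 13 = -95

-95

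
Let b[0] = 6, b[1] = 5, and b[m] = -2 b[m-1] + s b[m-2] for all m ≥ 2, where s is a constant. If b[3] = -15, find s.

b[2] = -10 + 6s
b[3] = 20 - 7s
So 20 - 7s = -15, giving s = 5.

5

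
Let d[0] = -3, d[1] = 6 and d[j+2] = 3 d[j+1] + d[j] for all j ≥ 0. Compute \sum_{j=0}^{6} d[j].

2625

d[2] = 3(6) + (-3) = 15
d[3] = 3(15) + 6 = 51
d[4] = 3(51) + 15 = 168
d[5] = 3(168) + 51 = 555
d[6] = 3(555) + 168 = 1833
Sum = (-3) + 6 + 15 + 51 + 168 + 555 + 1833 = 2625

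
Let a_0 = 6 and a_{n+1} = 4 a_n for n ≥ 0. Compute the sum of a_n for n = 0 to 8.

a_1 = 4·6 = 24
a_2 = 4·24 = 96
a_3 = 4·96 = 384
a_4 = 4·384 = 1536
a_5 = 4·1536 = 6144
a_6 = 4·6144 = 24576
a_7 = 4·24576 = 98304
a_8 = 4·98304 = 393216
Sum = 6 + 24 + 96 + 384 + 1536 + 6144 + 24576 + 98304 + 393216 = 524286

524286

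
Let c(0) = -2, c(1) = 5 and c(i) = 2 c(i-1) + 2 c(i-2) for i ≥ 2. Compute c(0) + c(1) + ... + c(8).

4995

c(2) = 2(5) + 2(-2) = 6
c(3) = 2(6) + 2(5) = 22
c(4) = 2(22) + 2(6) = 56
c(5) = 2(56) + 2(22) = 156
c(6) = 2(156) + 2(56) = 424
c(7) = 2(424) + 2(156) = 1160
c(8) = 2(1160) + 2(424) = 3168
Sum = (-2) + 5 + 6 + 22 + 56 + 156 + 424 + 1160 + 3168 = 4995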